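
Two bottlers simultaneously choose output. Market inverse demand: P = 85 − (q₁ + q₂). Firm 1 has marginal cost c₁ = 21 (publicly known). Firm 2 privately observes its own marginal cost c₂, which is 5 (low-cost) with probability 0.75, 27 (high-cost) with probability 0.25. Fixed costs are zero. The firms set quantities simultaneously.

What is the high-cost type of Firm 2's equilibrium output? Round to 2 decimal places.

20.08

Type-c best response for Firm 2: q₂(c) = (85 − c)/2 − q₁/2.
Firm 1 maximizes expected profit; its first-order condition is 85 − 2q₁ − E[q₂] − 21 = 0.
Substituting E[q₂] and solving: E[c₂] = 10.5, so q₁ = (85 − 2·21 + 10.5)/3 = 17.8333.
q₂(high-cost) = (85 − 27 − 17.8333)/2 = 20.0833.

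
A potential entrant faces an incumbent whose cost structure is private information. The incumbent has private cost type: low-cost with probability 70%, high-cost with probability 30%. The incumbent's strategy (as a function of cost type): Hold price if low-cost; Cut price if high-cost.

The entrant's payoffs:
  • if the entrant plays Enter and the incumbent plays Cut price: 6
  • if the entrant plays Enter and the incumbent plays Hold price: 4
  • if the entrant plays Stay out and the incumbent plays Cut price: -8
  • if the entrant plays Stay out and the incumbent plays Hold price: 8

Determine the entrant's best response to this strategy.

E[Enter] = 0.7·(4) + 0.3·(6) = 4.6
E[Stay out] = 0.7·(8) + 0.3·(-8) = 3.2
Best response: Enter (4.6 is the largest).

Enter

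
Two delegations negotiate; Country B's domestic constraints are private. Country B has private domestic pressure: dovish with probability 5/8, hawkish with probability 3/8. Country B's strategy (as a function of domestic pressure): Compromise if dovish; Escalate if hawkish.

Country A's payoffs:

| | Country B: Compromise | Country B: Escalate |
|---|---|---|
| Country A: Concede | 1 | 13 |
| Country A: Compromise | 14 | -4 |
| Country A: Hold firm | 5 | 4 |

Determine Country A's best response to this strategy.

Compute Country A's expected payoff for each action, taking the expectation over Country B's type.
E[Concede] = 5/8·(1) + 3/8·(13) = 11/2
E[Compromise] = 5/8·(14) + 3/8·(-4) = 29/4
E[Hold firm] = 5/8·(5) + 3/8·(4) = 37/8
Best response: Compromise (29/4 is the largest).

Compromise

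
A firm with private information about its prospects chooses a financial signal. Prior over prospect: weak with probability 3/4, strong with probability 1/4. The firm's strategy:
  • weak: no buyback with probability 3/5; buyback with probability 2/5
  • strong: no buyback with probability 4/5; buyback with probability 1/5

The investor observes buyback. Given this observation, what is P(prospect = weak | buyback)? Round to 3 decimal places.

P(buyback) = (3/4)·(2/5) + (1/4)·(1/5) = 7/20
P(weak | buyback) = ((3/4)·(2/5)) / (7/20) = (3/10) / (7/20) = 6/7

0.857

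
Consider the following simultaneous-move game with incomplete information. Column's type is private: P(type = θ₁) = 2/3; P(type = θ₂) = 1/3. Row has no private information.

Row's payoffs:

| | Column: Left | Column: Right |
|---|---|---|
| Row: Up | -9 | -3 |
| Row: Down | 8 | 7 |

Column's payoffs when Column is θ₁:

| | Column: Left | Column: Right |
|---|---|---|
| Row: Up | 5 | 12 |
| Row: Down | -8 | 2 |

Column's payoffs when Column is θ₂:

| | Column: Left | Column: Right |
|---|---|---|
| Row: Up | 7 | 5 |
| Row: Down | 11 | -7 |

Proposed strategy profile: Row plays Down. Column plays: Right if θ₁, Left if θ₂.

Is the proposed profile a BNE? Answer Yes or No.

Row plays Down: E[Down] = 2/3·(7) + 1/3·(8) = 22/3; E[Up] = -5. Best-responding. ✓
Column (type θ₁), facing Down: Left gives -8, Right gives 2. Proposed Right is best. ✓
Column (type θ₂), facing Down: Left gives 11, Right gives -7. Proposed Left is best. ✓

Yes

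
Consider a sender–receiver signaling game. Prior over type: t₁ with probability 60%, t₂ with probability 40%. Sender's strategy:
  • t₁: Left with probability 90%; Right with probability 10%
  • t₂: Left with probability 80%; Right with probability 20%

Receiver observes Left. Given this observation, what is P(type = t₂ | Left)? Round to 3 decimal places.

P(Left) = 0.6·0.9 + 0.4·0.8 = 0.86
P(t₂ | Left) = (0.4·0.8) / 0.86 = 0.32 / 0.86 = 0.372093

0.372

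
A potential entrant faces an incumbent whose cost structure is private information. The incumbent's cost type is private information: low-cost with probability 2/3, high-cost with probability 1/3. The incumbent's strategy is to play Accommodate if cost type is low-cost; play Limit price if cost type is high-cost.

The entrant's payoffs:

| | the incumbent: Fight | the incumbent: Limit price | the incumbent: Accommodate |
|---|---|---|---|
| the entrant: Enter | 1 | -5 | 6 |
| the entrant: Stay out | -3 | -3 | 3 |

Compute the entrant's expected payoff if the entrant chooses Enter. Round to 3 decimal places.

E[Enter] = 2/3·6 + 1/3·(-5) = 4 + (-5/3) = 7/3

2.333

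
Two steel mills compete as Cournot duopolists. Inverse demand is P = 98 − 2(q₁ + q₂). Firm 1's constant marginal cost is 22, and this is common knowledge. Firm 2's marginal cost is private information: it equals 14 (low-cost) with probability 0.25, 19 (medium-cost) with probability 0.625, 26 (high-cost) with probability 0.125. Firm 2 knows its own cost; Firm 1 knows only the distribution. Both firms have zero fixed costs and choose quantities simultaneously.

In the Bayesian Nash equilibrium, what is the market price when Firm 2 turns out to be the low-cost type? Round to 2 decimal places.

43.90

Each type of Firm 2 best-responds to q₁; Firm 1 best-responds to the expected q₂ over Firm 2's types.
Firm 2 with cost c maximizes (98 − 2(q₁+q₂) − c)·q₂, giving q₂(c) = (98 − c − 2q₁)/4.
E[c₂] = 0.25·14 + 0.625·19 + 0.125·26 = 18.625
Firm 1's FOC against E[q₂] yields q₁ = (98 − 2·22 + E[c₂])/6 = (98 − 44 + 18.625)/6 = 12.1042.
q₂(low-cost) = 14.9479, so P = 98 − 2·(12.1042 + 14.9479) = 43.8958.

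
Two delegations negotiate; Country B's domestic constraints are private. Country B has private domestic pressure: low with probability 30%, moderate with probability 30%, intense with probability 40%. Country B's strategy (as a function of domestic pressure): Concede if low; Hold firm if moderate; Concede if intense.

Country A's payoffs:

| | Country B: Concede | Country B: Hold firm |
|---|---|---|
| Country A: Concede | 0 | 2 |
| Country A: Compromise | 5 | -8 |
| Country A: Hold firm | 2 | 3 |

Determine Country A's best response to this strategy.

Compute Country A's expected payoff for each action, taking the expectation over Country B's type.
E[Concede] = 0.3·(0) + 0.3·(2) + 0.4·(0) = 0.6
E[Compromise] = 0.3·(5) + 0.3·(-8) + 0.4·(5) = 1.1
E[Hold firm] = 0.3·(2) + 0.3·(3) + 0.4·(2) = 2.3
Best response: Hold firm (2.3 is the largest).

Hold firm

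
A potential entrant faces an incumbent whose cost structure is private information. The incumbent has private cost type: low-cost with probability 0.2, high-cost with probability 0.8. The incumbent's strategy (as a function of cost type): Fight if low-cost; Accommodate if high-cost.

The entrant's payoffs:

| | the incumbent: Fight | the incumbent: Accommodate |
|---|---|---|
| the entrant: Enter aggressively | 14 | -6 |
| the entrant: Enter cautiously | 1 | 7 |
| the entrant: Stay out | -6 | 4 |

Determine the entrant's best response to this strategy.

E[Enter aggressively] = 0.2·(14) + 0.8·(-6) = -2
E[Enter cautiously] = 0.2·(1) + 0.8·(7) = 5.8
E[Stay out] = 0.2·(-6) + 0.8·(4) = 2
Best response: Enter cautiously (5.8 is the largest).

Enter cautiously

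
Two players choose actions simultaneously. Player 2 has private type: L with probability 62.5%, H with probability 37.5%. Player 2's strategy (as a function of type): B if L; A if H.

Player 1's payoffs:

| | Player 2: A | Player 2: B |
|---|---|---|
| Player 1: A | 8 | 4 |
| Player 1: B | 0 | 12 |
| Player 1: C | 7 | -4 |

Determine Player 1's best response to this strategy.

Compute Player 1's expected payoff for each action, taking the expectation over Player 2's type.
E[A] = 0.625·(4) + 0.375·(8) = 5.5
E[B] = 0.625·(12) + 0.375·(0) = 7.5
E[C] = 0.625·(-4) + 0.375·(7) = 0.125
Best response: B (7.5 is the largest).

B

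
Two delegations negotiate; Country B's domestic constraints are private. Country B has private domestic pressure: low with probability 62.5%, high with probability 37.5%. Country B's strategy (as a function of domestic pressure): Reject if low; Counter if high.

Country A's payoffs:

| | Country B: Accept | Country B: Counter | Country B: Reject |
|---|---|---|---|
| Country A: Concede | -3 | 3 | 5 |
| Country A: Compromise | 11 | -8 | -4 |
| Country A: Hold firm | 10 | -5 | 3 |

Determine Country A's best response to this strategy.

Compute Country A's expected payoff for each action, taking the expectation over Country B's type.
E[Concede] = 0.625·(5) + 0.375·(3) = 4.25
E[Compromise] = 0.625·(-4) + 0.375·(-8) = -5.5
E[Hold firm] = 0.625·(3) + 0.375·(-5) = 0
Best response: Concede (4.25 is the largest).

Concede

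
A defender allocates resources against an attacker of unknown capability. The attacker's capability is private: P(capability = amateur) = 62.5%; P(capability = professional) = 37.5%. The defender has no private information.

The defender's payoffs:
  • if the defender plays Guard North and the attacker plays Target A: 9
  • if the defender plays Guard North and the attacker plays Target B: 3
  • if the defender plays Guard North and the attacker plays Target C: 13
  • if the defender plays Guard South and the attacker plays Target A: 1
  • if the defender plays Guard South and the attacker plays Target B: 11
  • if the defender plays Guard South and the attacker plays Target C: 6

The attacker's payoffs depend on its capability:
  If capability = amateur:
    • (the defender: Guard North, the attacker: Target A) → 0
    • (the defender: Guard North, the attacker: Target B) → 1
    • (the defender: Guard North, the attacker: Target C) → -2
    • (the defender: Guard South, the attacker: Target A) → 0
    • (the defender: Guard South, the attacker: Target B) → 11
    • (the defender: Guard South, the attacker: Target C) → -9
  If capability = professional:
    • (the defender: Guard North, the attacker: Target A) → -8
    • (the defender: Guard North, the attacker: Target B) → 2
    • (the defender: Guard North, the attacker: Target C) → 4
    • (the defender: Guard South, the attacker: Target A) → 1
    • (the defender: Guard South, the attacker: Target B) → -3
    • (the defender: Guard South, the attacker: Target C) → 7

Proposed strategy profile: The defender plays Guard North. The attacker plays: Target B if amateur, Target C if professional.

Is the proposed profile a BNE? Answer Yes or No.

No

The defender plays Guard North: E[Guard North] = 0.625·(3) + 0.375·(13) = 6.75; E[Guard South] = 9.125. Not best-responding. ✗
The attacker (capability amateur), facing Guard North: Target A gives 0, Target B gives 1, Target C gives -2. Proposed Target B is best. ✓
The attacker (capability professional), facing Guard North: Target A gives -8, Target B gives 2, Target C gives 4. Proposed Target C is best. ✓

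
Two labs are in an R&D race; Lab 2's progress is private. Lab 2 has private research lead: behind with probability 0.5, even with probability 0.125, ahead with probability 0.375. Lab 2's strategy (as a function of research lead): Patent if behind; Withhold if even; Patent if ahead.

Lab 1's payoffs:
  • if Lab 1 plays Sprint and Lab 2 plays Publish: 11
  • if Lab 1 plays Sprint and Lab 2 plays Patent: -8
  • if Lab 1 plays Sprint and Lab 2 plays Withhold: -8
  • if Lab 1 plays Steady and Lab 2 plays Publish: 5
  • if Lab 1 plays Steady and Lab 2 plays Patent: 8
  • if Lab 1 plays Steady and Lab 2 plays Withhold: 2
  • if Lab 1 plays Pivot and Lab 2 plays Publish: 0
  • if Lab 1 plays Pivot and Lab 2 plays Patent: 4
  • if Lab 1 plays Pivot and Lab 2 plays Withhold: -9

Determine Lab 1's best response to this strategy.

Steady

Compute Lab 1's expected payoff for each action, taking the expectation over Lab 2's type.
E[Sprint] = 0.5·(-8) + 0.125·(-8) + 0.375·(-8) = -8
E[Steady] = 0.5·(8) + 0.125·(2) + 0.375·(8) = 7.25
E[Pivot] = 0.5·(4) + 0.125·(-9) + 0.375·(4) = 2.375
Best response: Steady (7.25 is the largest).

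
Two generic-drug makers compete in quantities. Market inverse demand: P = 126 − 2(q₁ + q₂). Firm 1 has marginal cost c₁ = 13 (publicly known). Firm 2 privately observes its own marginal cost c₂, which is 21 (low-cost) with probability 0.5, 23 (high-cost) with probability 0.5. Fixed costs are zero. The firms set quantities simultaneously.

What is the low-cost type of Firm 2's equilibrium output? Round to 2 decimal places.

16.08

Type-c best response for Firm 2: q₂(c) = (126 − c)/4 − q₁/2.
Firm 1 maximizes expected profit; its first-order condition is 126 − 4q₁ − 2E[q₂] − 13 = 0.
Substituting E[q₂] and solving: E[c₂] = 22, so q₁ = (126 − 2·13 + 22)/6 = 20.3333.
q₂(low-cost) = (126 − 21 − 2·20.3333)/4 = 16.0833.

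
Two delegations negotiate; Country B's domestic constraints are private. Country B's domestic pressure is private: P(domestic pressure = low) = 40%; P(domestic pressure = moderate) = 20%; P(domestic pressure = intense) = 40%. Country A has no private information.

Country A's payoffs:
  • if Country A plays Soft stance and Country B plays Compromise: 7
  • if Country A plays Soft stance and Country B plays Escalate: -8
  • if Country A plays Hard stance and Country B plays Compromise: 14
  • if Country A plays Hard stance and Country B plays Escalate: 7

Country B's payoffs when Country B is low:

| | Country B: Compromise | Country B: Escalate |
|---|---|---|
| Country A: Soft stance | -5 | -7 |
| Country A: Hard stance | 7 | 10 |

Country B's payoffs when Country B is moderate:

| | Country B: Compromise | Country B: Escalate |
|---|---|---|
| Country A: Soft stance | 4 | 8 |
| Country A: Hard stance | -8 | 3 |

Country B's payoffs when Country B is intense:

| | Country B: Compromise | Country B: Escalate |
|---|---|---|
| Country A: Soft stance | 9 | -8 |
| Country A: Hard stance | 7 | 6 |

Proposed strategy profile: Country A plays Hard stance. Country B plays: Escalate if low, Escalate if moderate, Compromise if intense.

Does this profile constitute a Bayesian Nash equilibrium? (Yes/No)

Country A plays Hard stance: E[Hard stance] = 0.4·(7) + 0.2·(7) + 0.4·(14) = 9.8; E[Soft stance] = -2. Best-responding. ✓
Country B (domestic pressure low), facing Hard stance: Compromise gives 7, Escalate gives 10. Proposed Escalate is best. ✓
Country B (domestic pressure moderate), facing Hard stance: Compromise gives -8, Escalate gives 3. Proposed Escalate is best. ✓
Country B (domestic pressure intense), facing Hard stance: Compromise gives 7, Escalate gives 6. Proposed Compromise is best. ✓

Yes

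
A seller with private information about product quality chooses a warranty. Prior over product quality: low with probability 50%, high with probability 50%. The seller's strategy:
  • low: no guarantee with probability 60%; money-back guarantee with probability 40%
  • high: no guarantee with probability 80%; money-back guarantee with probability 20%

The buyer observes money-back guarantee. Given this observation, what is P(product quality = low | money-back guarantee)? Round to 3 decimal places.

0.667

P(money-back guarantee) = 0.5·0.4 + 0.5·0.2 = 0.3
P(low | money-back guarantee) = (0.5·0.4) / 0.3 = 0.2 / 0.3 = 0.666667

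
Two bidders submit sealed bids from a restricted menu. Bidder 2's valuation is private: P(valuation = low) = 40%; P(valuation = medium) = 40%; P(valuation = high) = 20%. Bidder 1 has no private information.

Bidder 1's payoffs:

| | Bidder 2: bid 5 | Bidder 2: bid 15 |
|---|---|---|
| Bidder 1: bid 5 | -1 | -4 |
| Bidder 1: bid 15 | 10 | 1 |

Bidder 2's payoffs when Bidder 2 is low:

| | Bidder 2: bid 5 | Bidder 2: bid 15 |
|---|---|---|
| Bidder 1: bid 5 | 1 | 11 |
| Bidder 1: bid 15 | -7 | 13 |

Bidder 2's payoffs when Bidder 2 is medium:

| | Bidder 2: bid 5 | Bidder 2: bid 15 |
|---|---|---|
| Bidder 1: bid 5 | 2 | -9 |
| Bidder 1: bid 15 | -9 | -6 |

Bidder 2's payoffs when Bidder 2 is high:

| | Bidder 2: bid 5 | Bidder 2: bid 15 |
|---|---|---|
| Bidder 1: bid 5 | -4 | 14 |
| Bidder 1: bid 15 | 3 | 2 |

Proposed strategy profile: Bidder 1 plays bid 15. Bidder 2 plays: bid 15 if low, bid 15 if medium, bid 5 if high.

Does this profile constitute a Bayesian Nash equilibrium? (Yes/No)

Bidder 1 plays bid 15: E[bid 15] = 0.4·(1) + 0.4·(1) + 0.2·(10) = 2.8; E[bid 5] = -3.4. Best-responding. ✓
Bidder 2 (valuation low), facing bid 15: bid 5 gives -7, bid 15 gives 13. Proposed bid 15 is best. ✓
Bidder 2 (valuation medium), facing bid 15: bid 5 gives -9, bid 15 gives -6. Proposed bid 15 is best. ✓
Bidder 2 (valuation high), facing bid 15: bid 5 gives 3, bid 15 gives 2. Proposed bid 5 is best. ✓

Yes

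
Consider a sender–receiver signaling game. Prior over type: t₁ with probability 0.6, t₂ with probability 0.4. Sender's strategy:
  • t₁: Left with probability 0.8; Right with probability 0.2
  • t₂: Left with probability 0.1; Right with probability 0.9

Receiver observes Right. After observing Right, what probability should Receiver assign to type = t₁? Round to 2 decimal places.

0.25

Apply Bayes' rule using the sender's strategy as the likelihood.
P(Right) = 0.6·0.2 + 0.4·0.9 = 0.48
P(t₁ | Right) = (0.6·0.2) / 0.48 = 0.12 / 0.48 = 0.25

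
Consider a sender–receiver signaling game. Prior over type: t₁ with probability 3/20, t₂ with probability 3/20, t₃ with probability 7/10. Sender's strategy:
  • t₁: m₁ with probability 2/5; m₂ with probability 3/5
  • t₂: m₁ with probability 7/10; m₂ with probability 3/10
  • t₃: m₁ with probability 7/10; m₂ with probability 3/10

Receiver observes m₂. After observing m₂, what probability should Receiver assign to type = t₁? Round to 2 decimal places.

P(m₂) = (3/20)·(3/5) + (3/20)·(3/10) + (7/10)·(3/10) = 69/200
P(t₁ | m₂) = ((3/20)·(3/5)) / (69/200) = (9/100) / (69/200) = 6/23

0.26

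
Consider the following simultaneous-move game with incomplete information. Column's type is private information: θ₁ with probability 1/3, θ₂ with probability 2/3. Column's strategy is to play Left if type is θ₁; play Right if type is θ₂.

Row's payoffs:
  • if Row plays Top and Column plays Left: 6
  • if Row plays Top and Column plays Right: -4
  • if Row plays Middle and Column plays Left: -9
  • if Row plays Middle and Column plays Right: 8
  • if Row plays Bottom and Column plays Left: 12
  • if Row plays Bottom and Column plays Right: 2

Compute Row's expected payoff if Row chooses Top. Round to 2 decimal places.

-0.67

E[Top] = 1/3·6 + 2/3·(-4) = 2 + (-8/3) = -2/3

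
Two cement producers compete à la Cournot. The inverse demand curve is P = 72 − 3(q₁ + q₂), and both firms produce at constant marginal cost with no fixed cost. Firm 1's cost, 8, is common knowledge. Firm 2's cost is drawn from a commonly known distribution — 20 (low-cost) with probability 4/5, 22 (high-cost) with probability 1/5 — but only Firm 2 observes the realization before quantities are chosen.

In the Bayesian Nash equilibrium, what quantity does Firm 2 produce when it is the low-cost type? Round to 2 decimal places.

Type-c best response for Firm 2: q₂(c) = (72 − c)/6 − q₁/2.
Firm 1 maximizes expected profit; its first-order condition is 72 − 6q₁ − 3E[q₂] − 8 = 0.
Substituting E[q₂] and solving: E[c₂] = 20.4, so q₁ = (72 − 2·8 + 20.4)/9 = 8.48889.
q₂(low-cost) = (72 − 20 − 3·8.48889)/6 = 4.42222.

4.42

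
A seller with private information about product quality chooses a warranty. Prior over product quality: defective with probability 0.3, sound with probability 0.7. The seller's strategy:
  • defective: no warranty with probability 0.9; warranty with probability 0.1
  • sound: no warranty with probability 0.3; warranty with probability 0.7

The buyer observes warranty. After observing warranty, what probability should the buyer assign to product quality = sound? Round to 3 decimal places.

0.942

Apply Bayes' rule using the sender's strategy as the likelihood.
P(warranty) = 0.3·0.1 + 0.7·0.7 = 0.52
P(sound | warranty) = (0.7·0.7) / 0.52 = 0.49 / 0.52 = 0.942308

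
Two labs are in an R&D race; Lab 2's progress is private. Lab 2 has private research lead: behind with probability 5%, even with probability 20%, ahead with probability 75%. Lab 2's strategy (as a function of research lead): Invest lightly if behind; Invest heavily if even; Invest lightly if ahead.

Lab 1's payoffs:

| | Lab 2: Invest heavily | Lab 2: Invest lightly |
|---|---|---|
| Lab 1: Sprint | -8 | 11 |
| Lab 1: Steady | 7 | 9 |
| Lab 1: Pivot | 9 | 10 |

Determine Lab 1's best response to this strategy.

E[Sprint] = 0.05·(11) + 0.2·(-8) + 0.75·(11) = 7.2
E[Steady] = 0.05·(9) + 0.2·(7) + 0.75·(9) = 8.6
E[Pivot] = 0.05·(10) + 0.2·(9) + 0.75·(10) = 9.8
Best response: Pivot (9.8 is the largest).

Pivot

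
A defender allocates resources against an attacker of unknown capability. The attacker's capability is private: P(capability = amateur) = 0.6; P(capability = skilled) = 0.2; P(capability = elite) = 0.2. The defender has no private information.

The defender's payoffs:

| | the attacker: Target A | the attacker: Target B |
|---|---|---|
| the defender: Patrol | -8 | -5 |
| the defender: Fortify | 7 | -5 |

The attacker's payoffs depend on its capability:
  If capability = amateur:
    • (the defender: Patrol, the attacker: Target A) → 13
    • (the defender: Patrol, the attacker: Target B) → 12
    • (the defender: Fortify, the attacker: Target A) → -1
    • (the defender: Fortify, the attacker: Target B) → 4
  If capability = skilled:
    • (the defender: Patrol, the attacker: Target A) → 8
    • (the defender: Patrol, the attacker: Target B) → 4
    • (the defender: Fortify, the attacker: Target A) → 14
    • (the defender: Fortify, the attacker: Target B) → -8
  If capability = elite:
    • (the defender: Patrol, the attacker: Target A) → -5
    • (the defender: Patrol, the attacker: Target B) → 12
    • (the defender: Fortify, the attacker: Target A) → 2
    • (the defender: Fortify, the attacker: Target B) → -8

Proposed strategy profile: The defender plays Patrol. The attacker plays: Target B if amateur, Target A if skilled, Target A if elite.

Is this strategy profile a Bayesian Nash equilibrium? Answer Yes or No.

No

The defender plays Patrol: E[Patrol] = 0.6·(-5) + 0.2·(-8) + 0.2·(-8) = -6.2; E[Fortify] = -0.2. Not best-responding. ✗
The attacker (capability amateur), facing Patrol: Target A gives 13, Target B gives 12. Proposed Target B is not best — profitable deviation exists. ✗
The attacker (capability skilled), facing Patrol: Target A gives 8, Target B gives 4. Proposed Target A is best. ✓
The attacker (capability elite), facing Patrol: Target A gives -5, Target B gives 12. Proposed Target A is not best — profitable deviation exists. ✗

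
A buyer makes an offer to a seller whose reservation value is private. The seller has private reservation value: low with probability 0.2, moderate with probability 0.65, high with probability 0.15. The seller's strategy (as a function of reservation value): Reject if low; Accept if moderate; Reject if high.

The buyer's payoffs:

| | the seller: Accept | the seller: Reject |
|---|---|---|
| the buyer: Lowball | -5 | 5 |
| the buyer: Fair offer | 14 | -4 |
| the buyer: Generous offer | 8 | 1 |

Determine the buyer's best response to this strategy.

Fair offer

Compute the buyer's expected payoff for each action, taking the expectation over the seller's type.
E[Lowball] = 0.2·(5) + 0.65·(-5) + 0.15·(5) = -1.5
E[Fair offer] = 0.2·(-4) + 0.65·(14) + 0.15·(-4) = 7.7
E[Generous offer] = 0.2·(1) + 0.65·(8) + 0.15·(1) = 5.55
Best response: Fair offer (7.7 is the largest).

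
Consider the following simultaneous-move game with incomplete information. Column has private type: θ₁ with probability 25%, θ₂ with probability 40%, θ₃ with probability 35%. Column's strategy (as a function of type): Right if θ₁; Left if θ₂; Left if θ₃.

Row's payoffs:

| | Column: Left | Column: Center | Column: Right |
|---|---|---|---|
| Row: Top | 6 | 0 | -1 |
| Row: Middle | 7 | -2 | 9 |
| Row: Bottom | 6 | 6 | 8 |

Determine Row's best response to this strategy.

Compute Row's expected payoff for each action, taking the expectation over Column's type.
E[Top] = 0.25·(-1) + 0.4·(6) + 0.35·(6) = 4.25
E[Middle] = 0.25·(9) + 0.4·(7) + 0.35·(7) = 7.5
E[Bottom] = 0.25·(8) + 0.4·(6) + 0.35·(6) = 6.5
Best response: Middle (7.5 is the largest).

Middle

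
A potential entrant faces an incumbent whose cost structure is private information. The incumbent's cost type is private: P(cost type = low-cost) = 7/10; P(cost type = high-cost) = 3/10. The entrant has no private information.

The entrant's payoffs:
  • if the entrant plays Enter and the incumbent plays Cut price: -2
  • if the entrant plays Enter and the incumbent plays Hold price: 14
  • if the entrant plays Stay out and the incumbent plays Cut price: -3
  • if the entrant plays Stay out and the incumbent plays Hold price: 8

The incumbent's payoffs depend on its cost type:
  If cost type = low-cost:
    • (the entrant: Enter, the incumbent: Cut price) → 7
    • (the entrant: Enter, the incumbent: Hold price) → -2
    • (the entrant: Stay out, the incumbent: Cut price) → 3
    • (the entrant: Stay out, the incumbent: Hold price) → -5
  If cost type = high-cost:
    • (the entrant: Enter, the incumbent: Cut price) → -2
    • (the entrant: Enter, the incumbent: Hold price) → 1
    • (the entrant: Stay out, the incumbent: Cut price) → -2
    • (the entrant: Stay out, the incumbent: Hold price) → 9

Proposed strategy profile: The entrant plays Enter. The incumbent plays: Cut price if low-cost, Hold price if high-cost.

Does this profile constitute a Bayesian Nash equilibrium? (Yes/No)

Yes

The entrant plays Enter: E[Enter] = 7/10·(-2) + 3/10·(14) = 14/5; E[Stay out] = 3/10. Best-responding. ✓
The incumbent (cost type low-cost), facing Enter: Cut price gives 7, Hold price gives -2. Proposed Cut price is best. ✓
The incumbent (cost type high-cost), facing Enter: Cut price gives -2, Hold price gives 1. Proposed Hold price is best. ✓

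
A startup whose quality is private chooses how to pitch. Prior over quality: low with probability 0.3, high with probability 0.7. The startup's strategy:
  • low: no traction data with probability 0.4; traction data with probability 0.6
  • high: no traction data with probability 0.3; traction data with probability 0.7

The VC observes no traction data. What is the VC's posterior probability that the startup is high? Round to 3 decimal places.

Apply Bayes' rule using the sender's strategy as the likelihood.
P(no traction data) = 0.3·0.4 + 0.7·0.3 = 0.33
P(high | no traction data) = (0.7·0.3) / 0.33 = 0.21 / 0.33 = 0.636364

0.636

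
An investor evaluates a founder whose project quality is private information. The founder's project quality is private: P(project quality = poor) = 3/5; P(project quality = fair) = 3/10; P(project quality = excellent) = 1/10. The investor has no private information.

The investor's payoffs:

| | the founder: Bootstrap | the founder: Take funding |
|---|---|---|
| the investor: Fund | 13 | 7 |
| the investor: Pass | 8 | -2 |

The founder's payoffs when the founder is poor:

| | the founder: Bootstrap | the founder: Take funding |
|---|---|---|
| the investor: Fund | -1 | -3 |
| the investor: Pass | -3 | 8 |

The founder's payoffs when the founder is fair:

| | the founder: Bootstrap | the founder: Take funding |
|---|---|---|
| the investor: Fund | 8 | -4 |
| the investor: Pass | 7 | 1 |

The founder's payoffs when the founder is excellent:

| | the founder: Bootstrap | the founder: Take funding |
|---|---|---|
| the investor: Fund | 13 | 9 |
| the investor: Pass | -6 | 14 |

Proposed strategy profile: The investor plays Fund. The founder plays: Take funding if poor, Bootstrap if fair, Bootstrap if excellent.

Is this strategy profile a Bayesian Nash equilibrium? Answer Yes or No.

No

The investor plays Fund: E[Fund] = 3/5·(7) + 3/10·(13) + 1/10·(13) = 47/5; E[Pass] = 2. Best-responding. ✓
The founder (project quality poor), facing Fund: Bootstrap gives -1, Take funding gives -3. Proposed Take funding is not best — profitable deviation exists. ✗
The founder (project quality fair), facing Fund: Bootstrap gives 8, Take funding gives -4. Proposed Bootstrap is best. ✓
The founder (project quality excellent), facing Fund: Bootstrap gives 13, Take funding gives 9. Proposed Bootstrap is best. ✓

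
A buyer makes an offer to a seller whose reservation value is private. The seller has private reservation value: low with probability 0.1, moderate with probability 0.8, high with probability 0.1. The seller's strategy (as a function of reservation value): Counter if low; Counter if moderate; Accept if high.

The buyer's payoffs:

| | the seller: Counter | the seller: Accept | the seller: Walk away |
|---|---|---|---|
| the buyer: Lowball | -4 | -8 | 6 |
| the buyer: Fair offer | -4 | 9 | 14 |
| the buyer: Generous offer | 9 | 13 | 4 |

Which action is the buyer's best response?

Generous offer

Compute the buyer's expected payoff for each action, taking the expectation over the seller's type.
E[Lowball] = 0.1·(-4) + 0.8·(-4) + 0.1·(-8) = -4.4
E[Fair offer] = 0.1·(-4) + 0.8·(-4) + 0.1·(9) = -2.7
E[Generous offer] = 0.1·(9) + 0.8·(9) + 0.1·(13) = 9.4
Best response: Generous offer (9.4 is the largest).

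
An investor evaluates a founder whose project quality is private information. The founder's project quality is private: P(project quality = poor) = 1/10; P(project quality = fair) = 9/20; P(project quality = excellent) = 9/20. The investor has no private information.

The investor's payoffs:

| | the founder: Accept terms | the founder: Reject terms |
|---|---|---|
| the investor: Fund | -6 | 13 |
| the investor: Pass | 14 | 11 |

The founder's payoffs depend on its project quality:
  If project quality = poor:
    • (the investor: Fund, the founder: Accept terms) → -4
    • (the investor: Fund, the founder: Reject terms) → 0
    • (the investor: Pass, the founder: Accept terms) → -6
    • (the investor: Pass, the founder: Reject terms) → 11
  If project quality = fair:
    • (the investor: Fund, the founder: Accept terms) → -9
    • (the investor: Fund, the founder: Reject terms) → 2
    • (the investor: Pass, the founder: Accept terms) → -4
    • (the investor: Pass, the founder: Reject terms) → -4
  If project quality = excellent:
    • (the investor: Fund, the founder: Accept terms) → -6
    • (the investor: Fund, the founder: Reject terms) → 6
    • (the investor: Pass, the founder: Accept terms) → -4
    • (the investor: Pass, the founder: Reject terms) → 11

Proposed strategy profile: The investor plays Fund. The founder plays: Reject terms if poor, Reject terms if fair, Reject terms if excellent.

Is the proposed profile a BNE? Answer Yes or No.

The investor plays Fund: E[Fund] = 1/10·(13) + 9/20·(13) + 9/20·(13) = 13; E[Pass] = 11. Best-responding. ✓
The founder (project quality poor), facing Fund: Accept terms gives -4, Reject terms gives 0. Proposed Reject terms is best. ✓
The founder (project quality fair), facing Fund: Accept terms gives -9, Reject terms gives 2. Proposed Reject terms is best. ✓
The founder (project quality excellent), facing Fund: Accept terms gives -6, Reject terms gives 6. Proposed Reject terms is best. ✓

Yes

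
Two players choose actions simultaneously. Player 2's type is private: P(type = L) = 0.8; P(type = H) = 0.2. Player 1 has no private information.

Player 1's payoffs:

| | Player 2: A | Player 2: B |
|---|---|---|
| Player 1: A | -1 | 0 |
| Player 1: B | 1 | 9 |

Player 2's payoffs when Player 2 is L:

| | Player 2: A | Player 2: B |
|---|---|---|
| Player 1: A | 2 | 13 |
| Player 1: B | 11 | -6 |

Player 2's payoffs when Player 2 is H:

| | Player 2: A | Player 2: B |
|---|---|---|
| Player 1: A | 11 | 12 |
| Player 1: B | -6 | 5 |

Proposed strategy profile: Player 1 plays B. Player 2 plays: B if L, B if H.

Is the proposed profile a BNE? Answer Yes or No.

Player 1 plays B: E[B] = 0.8·(9) + 0.2·(9) = 9; E[A] = 0. Best-responding. ✓
Player 2 (type L), facing B: A gives 11, B gives -6. Proposed B is not best — profitable deviation exists. ✗
Player 2 (type H), facing B: A gives -6, B gives 5. Proposed B is best. ✓

No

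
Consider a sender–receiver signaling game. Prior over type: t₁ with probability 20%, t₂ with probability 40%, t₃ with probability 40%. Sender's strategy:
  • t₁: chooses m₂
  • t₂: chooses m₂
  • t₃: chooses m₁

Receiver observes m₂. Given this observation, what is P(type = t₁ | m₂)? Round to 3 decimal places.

P(m₂) = 0.2·1 + 0.4·1 + 0.4·0 = 0.6
P(t₁ | m₂) = (0.2·1) / 0.6 = 0.2 / 0.6 = 0.333333

0.333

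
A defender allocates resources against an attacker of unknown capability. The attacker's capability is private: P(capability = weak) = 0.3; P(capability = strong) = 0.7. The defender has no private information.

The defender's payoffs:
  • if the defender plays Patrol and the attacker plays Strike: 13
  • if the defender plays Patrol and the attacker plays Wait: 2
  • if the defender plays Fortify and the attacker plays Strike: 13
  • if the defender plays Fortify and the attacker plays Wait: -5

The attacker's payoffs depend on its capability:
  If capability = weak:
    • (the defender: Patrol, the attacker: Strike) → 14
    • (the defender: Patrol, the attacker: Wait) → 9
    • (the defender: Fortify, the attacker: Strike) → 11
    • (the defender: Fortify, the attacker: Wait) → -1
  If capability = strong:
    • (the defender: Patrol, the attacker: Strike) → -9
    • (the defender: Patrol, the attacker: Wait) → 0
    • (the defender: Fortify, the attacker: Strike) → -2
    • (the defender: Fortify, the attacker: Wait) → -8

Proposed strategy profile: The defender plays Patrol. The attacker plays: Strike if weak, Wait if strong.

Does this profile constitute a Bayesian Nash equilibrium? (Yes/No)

The defender plays Patrol: E[Patrol] = 0.3·(13) + 0.7·(2) = 5.3; E[Fortify] = 0.4. Best-responding. ✓
The attacker (capability weak), facing Patrol: Strike gives 14, Wait gives 9. Proposed Strike is best. ✓
The attacker (capability strong), facing Patrol: Strike gives -9, Wait gives 0. Proposed Wait is best. ✓

Yes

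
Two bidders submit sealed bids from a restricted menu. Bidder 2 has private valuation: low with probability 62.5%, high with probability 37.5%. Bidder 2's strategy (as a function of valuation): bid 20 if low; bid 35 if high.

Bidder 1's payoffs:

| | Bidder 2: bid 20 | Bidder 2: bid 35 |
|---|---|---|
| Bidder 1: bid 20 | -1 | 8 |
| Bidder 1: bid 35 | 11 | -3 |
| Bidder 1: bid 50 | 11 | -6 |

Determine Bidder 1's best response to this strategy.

E[bid 20] = 0.625·(-1) + 0.375·(8) = 2.375
E[bid 35] = 0.625·(11) + 0.375·(-3) = 5.75
E[bid 50] = 0.625·(11) + 0.375·(-6) = 4.625
Best response: bid 35 (5.75 is the largest).

bid 35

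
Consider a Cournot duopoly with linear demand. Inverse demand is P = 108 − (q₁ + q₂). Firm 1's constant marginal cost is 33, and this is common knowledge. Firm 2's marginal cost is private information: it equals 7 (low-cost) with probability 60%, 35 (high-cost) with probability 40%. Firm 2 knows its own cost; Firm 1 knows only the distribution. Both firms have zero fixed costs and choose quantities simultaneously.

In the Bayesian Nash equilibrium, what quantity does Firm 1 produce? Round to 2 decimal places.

Each type of Firm 2 best-responds to q₁; Firm 1 best-responds to the expected q₂ over Firm 2's types.
Firm 2 with cost c maximizes (108 − (q₁+q₂) − c)·q₂, giving q₂(c) = (108 − c − q₁)/2.
E[c₂] = 0.6·7 + 0.4·35 = 18.2
Firm 1's FOC against E[q₂] yields q₁ = (108 − 2·33 + E[c₂])/3 = (108 − 66 + 18.2)/3 = 20.0667.

20.07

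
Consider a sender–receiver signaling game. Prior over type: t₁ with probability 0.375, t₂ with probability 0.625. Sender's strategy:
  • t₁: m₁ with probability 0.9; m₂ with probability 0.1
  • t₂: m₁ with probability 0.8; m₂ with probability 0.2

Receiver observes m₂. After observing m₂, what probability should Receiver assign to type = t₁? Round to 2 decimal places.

Apply Bayes' rule using the sender's strategy as the likelihood.
P(m₂) = 0.375·0.1 + 0.625·0.2 = 0.1625
P(t₁ | m₂) = (0.375·0.1) / 0.1625 = 0.0375 / 0.1625 = 0.230769

0.23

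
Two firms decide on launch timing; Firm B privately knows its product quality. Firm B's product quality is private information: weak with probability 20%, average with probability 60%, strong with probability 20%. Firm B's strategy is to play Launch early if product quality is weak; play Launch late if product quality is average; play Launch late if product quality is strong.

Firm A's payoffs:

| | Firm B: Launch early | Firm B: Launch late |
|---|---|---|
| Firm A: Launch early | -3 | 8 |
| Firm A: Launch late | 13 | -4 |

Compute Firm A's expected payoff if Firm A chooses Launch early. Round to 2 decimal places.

E[Launch early] = 0.2·(-3) + 0.6·8 + 0.2·8 = (-0.6) + 4.8 + 1.6 = 5.8

5.80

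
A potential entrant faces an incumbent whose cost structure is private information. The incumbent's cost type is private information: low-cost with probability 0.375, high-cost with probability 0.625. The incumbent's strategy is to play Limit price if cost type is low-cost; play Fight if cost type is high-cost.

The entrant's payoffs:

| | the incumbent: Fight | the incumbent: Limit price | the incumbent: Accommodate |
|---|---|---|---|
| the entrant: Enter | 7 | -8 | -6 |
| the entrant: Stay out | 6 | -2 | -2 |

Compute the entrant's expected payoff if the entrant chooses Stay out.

3

E[Stay out] = 0.375·(-2) + 0.625·6 = (-0.75) + 3.75 = 3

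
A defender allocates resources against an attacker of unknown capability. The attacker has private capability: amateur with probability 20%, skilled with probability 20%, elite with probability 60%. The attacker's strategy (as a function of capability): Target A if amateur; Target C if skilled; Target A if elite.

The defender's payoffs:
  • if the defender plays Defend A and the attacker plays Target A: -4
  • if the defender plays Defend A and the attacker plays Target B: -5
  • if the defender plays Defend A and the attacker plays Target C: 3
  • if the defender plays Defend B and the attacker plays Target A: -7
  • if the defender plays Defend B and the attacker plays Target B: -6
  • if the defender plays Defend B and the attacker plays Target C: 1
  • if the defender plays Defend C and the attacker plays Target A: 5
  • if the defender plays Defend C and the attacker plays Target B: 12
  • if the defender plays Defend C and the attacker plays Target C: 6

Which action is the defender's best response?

Defend C

Compute the defender's expected payoff for each action, taking the expectation over the attacker's type.
E[Defend A] = 0.2·(-4) + 0.2·(3) + 0.6·(-4) = -2.6
E[Defend B] = 0.2·(-7) + 0.2·(1) + 0.6·(-7) = -5.4
E[Defend C] = 0.2·(5) + 0.2·(6) + 0.6·(5) = 5.2
Best response: Defend C (5.2 is the largest).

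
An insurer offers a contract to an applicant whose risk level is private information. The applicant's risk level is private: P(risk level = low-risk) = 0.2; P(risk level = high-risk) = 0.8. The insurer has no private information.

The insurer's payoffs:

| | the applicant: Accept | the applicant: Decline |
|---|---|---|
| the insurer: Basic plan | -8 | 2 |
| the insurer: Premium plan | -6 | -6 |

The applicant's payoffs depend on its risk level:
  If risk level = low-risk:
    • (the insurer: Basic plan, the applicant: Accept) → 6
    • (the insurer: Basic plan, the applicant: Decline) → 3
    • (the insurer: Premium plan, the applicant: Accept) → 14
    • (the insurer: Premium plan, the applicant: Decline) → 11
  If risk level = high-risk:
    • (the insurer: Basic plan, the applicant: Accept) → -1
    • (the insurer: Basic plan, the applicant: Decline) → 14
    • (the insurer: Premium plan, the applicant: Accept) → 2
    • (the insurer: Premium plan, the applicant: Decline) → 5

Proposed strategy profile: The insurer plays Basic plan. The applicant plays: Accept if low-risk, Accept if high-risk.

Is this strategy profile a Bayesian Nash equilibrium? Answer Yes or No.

No

A profile is a BNE iff every type of every player is best-responding given beliefs about the other side.
The insurer plays Basic plan: E[Basic plan] = 0.2·(-8) + 0.8·(-8) = -8; E[Premium plan] = -6. Not best-responding. ✗
The applicant (risk level low-risk), facing Basic plan: Accept gives 6, Decline gives 3. Proposed Accept is best. ✓
The applicant (risk level high-risk), facing Basic plan: Accept gives -1, Decline gives 14. Proposed Accept is not best — profitable deviation exists. ✗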